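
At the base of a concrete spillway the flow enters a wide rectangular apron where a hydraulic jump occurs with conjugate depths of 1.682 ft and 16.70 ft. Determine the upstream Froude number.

Fr₁ = 7.366

For a rectangular channel the momentum equation gives q² = ½·g·y₁·y₂·(y₁ + y₂) = ½×32.2×1.682×16.70×18.38 = 8313.
q = √8313 = 91.18 ft²/s.
V₁ = q/y₁ = 54.21 ft/s; Fr₁ = V₁/√(g·y₁) = 7.366.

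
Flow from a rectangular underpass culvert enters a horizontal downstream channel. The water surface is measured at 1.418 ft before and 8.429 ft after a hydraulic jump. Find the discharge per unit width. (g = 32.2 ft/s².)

For a rectangular channel the momentum equation gives q² = ½·g·y₁·y₂·(y₁ + y₂) = ½×32.2×1.418×8.429×9.847 = 1895.
q = √1895 = 43.53 ft²/s.

q = 43.53 ft²/s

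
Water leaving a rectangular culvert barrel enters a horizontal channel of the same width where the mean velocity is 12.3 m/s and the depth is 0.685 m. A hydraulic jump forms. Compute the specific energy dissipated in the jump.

Fr₁ = V₁/√(g·y₁) = 12.3/√(9.81×0.685) = 4.74.
Sequent-depth ratio: y₂/y₁ = ½[√(1 + 8Fr₁²) − 1] = ½[√181.1 − 1] = 6.23.
y₂ = 6.23 × 0.685 = 4.27 m.
q = V₁·y₁ = 12.3 × 0.685 = 8.43 m²/s. V₂ = q/y₂ = 8.43/4.27 = 1.97 m/s. E₁ = y₁ + V₁²/2g = 8.40 m; E₂ = y₂ + V₂²/2g = 4.47 m. ΔE = E₁ − E₂ = 3.93 m.

ΔE = 3.93 m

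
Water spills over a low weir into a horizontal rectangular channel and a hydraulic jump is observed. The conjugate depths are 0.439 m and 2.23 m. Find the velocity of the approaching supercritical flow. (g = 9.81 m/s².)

For a rectangular channel the momentum equation gives q² = ½·g·y₁·y₂·(y₁ + y₂) = ½×9.81×0.439×2.23×2.67 = 12.8.
q = √12.8 = 3.58 m²/s.
V₁ = q/y₁ = 3.58/0.439 = 8.15 m/s.

V₁ = 8.15 m/s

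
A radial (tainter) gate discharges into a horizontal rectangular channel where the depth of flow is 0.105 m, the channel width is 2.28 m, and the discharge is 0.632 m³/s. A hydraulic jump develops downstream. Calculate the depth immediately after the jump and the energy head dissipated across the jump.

q = Q/b = 0.632/2.28 = 0.277 m²/s; V₁ = q/y₁ = 2.64 m/s. Fr₁ = V₁/√(g·y₁) = 2.60.
From the momentum equation for a rectangular channel, y₂/y₁ = ½[√(1 + 8Fr₁²) − 1] = ½[√55.13 − 1] = 3.21.
y₂ = 3.21 × 0.105 = 0.337 m.
Head loss: ΔE = (y₂ − y₁)³/(4y₁y₂) = (0.337 − 0.105)³/(4×0.105×0.337) = 0.0125/0.142 = 0.0885 m.

y₂ = 0.337 m; ΔE = 0.0885 m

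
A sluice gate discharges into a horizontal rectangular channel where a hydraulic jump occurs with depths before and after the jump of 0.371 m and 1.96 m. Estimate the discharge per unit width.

For a rectangular channel the momentum equation gives q² = ½·g·y₁·y₂·(y₁ + y₂) = ½×9.81×0.371×1.96×2.33 = 8.31.
q = √8.31 = 2.88 m²/s.

q = 2.88 m²/s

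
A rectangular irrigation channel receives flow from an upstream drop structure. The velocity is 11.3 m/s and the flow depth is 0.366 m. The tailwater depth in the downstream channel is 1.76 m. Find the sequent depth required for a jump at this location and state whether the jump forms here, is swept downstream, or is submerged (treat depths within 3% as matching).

Fr₁ = V₁/√(g·y₁) = 11.3/√(9.81×0.366) = 5.96.
By Bélanger, y₂/y₁ = ½[√(1 + 8Fr₁²) − 1] = ½[√285.5 − 1] = 7.95.
y₂ = 7.95 × 0.366 = 2.91 m.
Tailwater y_tw = 1.76 m: y_tw < y₂, so the jump is swept downstream.

y₂ = 2.91 m; the jump is swept downstream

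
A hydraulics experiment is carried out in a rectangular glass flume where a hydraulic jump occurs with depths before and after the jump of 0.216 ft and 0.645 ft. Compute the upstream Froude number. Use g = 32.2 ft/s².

Fr₁ = 2.44

For a rectangular channel the momentum equation gives q² = ½·g·y₁·y₂·(y₁ + y₂) = ½×32.2×0.216×0.645×0.861 = 1.93.
q = √1.93 = 1.39 ft²/s.
V₁ = q/y₁ = 6.43 ft/s; Fr₁ = V₁/√(g·y₁) = 2.44.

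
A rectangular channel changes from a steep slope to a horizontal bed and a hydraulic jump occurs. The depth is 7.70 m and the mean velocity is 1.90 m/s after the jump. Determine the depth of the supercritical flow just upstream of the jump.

Fr₂ = V₂/√(g·y₂) = 1.90/√(9.81×7.70) = 0.219.
From the momentum equation (using Fr₂), y₁/y₂ = ½[√(1 + 8Fr₂²) − 1] = ½[√1.382 − 1] = 0.0879.
y₁ = 0.0879 × 7.70 = 0.677 m.

y₁ = 0.677 m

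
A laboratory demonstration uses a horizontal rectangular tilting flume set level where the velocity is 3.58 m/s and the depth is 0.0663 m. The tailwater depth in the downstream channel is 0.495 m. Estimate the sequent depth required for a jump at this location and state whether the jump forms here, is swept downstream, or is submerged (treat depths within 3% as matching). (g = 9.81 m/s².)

Fr₁ = V₁/√(g·y₁) = 3.58/√(9.81×0.0663) = 4.44.
Conjugate-depth relation: y₂/y₁ = ½[√(1 + 8Fr₁²) − 1] = ½[√158.6 − 1] = 5.80.
y₂ = 5.80 × 0.0663 = 0.384 m.
Tailwater y_tw = 0.495 m: y_tw > y₂, so the jump is submerged.

y₂ = 0.384 m; the jump is submerged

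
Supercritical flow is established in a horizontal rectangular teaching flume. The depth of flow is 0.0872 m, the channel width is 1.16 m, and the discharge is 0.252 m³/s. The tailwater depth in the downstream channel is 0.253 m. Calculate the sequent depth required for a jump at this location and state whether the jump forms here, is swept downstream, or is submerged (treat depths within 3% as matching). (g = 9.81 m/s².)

q = Q/b = 0.252/1.16 = 0.217 m²/s; V₁ = q/y₁ = 2.49 m/s. Fr₁ = V₁/√(g·y₁) = 2.69.
By Bélanger, y₂/y₁ = ½[√(1 + 8Fr₁²) − 1] = ½[√59.04 − 1] = 3.34.
y₂ = 3.34 × 0.0872 = 0.291 m.
Tailwater y_tw = 0.253 m: y_tw < y₂, so the jump is swept downstream.

y₂ = 0.291 m; the jump is swept downstream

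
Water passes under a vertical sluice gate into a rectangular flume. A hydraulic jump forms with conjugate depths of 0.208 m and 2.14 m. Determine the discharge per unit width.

For a rectangular channel the momentum equation gives q² = ½·g·y₁·y₂·(y₁ + y₂) = ½×9.81×0.208×2.14×2.35 = 5.13.
q = √5.13 = 2.26 m²/s.

q = 2.26 m²/s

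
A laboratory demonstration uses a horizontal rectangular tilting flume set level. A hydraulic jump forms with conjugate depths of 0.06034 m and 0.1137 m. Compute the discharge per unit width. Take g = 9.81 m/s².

q = 0.07653 m²/s

For a rectangular channel the momentum equation gives q² = ½·g·y₁·y₂·(y₁ + y₂) = ½×9.81×0.06034×0.1137×0.1740 = 0.005857.
q = √0.005857 = 0.07653 m²/s.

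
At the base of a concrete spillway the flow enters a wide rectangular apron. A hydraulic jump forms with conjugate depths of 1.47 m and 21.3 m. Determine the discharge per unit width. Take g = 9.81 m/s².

q = 59.1 m²/s

For a rectangular channel the momentum equation gives q² = ½·g·y₁·y₂·(y₁ + y₂) = ½×9.81×1.47×21.3×22.8 = 3497.
q = √3497 = 59.1 m²/s.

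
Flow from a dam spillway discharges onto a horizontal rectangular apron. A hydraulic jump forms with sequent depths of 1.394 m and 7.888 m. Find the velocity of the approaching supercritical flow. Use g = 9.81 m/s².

For a rectangular channel the momentum equation gives q² = ½·g·y₁·y₂·(y₁ + y₂) = ½×9.81×1.394×7.888×9.282 = 500.6.
q = √500.6 = 22.37 m²/s.
V₁ = q/y₁ = 22.37/1.394 = 16.05 m/s.

V₁ = 16.05 m/s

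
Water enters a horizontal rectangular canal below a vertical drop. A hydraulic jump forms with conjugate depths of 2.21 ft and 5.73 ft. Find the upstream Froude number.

Fr₁ = 2.16

For a rectangular channel the momentum equation gives q² = ½·g·y₁·y₂·(y₁ + y₂) = ½×32.2×2.21×5.73×7.94 = 1619.
q = √1619 = 40.2 ft²/s.
V₁ = q/y₁ = 18.2 ft/s; Fr₁ = V₁/√(g·y₁) = 2.16.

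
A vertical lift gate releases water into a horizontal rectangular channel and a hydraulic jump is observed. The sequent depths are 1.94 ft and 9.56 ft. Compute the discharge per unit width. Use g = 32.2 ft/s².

q = 58.6 ft²/s

For a rectangular channel the momentum equation gives q² = ½·g·y₁·y₂·(y₁ + y₂) = ½×32.2×1.94×9.56×11.5 = 3434.
q = √3434 = 58.6 ft²/s.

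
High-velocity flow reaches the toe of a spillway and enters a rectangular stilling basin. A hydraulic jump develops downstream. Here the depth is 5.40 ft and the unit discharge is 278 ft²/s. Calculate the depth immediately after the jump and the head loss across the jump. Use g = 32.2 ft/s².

V₁ = q/y₁ = 278/5.40 = 51.5 ft/s. Fr₁ = V₁/√(g·y₁) = 51.5/√(32.2×5.40) = 3.90.
Bélanger equation: y₂/y₁ = ½[√(1 + 8Fr₁²) − 1] = ½[√122.9 − 1] = 5.04.
y₂ = 5.04 × 5.40 = 27.2 ft.
V₂ = q/y₂ = 278/27.2 = 10.2 ft/s. E₁ = y₁ + V₁²/2g = 46.6 ft; E₂ = y₂ + V₂²/2g = 28.9 ft. ΔE = E₁ − E₂ = 17.7 ft.

y₂ = 27.2 ft; ΔE = 17.7 ft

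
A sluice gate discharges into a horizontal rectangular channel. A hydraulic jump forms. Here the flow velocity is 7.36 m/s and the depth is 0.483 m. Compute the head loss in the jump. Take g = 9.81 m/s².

Fr₁ = V₁/√(g·y₁) = 7.36/√(9.81×0.483) = 3.38.
Bélanger equation: y₂/y₁ = ½[√(1 + 8Fr₁²) − 1] = ½[√92.46 − 1] = 4.31.
y₂ = 4.31 × 0.483 = 2.08 m.
q = V₁·y₁ = 7.36 × 0.483 = 3.55 m²/s. V₂ = q/y₂ = 3.55/2.08 = 1.71 m/s. E₁ = y₁ + V₁²/2g = 3.24 m; E₂ = y₂ + V₂²/2g = 2.23 m. ΔE = E₁ − E₂ = 1.01 m.

ΔE = 1.01 m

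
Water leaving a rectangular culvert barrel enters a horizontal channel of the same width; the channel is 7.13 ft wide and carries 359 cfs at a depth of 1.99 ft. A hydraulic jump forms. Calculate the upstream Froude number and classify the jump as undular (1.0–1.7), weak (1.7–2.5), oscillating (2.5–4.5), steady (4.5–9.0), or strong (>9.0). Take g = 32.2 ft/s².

q = Q/b = 359/7.13 = 50.4 ft²/s; V₁ = q/y₁ = 25.3 ft/s. Fr₁ = V₁/√(g·y₁) = 3.16.
Fr₁ = 3.16 lies in the oscillating range.

Fr₁ = 3.16; oscillating jump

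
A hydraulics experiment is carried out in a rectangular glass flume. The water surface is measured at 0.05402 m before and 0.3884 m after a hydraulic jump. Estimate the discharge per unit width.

For a rectangular channel the momentum equation gives q² = ½·g·y₁·y₂·(y₁ + y₂) = ½×9.81×0.05402×0.3884×0.4424 = 0.04553.
q = √0.04553 = 0.2134 m²/s.

q = 0.2134 m²/s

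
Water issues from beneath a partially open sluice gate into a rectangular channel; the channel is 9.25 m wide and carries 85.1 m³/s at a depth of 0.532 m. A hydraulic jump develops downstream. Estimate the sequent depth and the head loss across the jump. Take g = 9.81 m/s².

q = Q/b = 85.1/9.25 = 9.20 m²/s; V₁ = q/y₁ = 17.3 m/s. Fr₁ = V₁/√(g·y₁) = 7.57.
Bélanger equation: y₂/y₁ = ½[√(1 + 8Fr₁²) − 1] = ½[√459.4 − 1] = 10.2.
y₂ = 10.2 × 0.532 = 5.44 m.
Head loss: ΔE = (y₂ − y₁)³/(4y₁y₂) = (5.44 − 0.532)³/(4×0.532×5.44) = 118/11.6 = 10.2 m.

y₂ = 5.44 m; ΔE = 10.2 m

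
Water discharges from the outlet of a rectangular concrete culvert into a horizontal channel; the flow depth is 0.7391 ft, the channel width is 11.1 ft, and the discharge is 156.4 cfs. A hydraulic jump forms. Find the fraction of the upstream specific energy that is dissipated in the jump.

q = Q/b = 156.4/11.1 = 14.09 ft²/s; V₁ = q/y₁ = 19.06 ft/s. Fr₁ = V₁/√(g·y₁) = 3.908.
Bélanger equation: y₂/y₁ = ½[√(1 + 8Fr₁²) − 1] = ½[√123.17 − 1] = 5.049.
y₂ = 5.049 × 0.7391 = 3.732 ft.
E₁ = y₁ + V₁²/2g = 6.382 ft. ΔE = (y₂ − y₁)³/(4y₁y₂) = 2.429 ft. ΔE/E₁ = 2.429/6.382 = 0.381.

ΔE/E₁ = 0.381 (38.1%)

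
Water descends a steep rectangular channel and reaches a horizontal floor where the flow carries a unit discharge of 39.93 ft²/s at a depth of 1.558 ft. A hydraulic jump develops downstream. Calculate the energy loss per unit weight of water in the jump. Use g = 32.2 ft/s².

ΔE = 4.052 ft

V₁ = q/y₁ = 39.93/1.558 = 25.63 ft/s. Fr₁ = V₁/√(g·y₁) = 25.63/√(32.2×1.558) = 3.618.
Sequent-depth ratio: y₂/y₁ = ½[√(1 + 8Fr₁²) − 1] = ½[√105.74 − 1] = 4.642.
y₂ = 4.642 × 1.558 = 7.232 ft.
Head loss: ΔE = (y₂ − y₁)³/(4y₁y₂) = (7.232 − 1.558)³/(4×1.558×7.232) = 182.6/45.07 = 4.052 ft.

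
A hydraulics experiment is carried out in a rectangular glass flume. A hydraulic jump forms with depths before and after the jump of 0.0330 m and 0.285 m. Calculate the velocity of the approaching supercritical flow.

V₁ = 3.67 m/s

For a rectangular channel the momentum equation gives q² = ½·g·y₁·y₂·(y₁ + y₂) = ½×9.81×0.0330×0.285×0.318 = 0.0147.
q = √0.0147 = 0.121 m²/s.
V₁ = q/y₁ = 0.121/0.0330 = 3.67 m/s.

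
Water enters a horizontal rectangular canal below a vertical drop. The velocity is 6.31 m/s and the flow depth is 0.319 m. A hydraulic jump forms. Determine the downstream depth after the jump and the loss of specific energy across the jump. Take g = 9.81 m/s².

y₂ = 1.46 m; ΔE = 0.794 m

Fr₁ = V₁/√(g·y₁) = 6.31/√(9.81×0.319) = 3.57.
Sequent-depth ratio: y₂/y₁ = ½[√(1 + 8Fr₁²) − 1] = ½[√102.8 − 1] = 4.57.
y₂ = 4.57 × 0.319 = 1.46 m.
q = V₁·y₁ = 6.31 × 0.319 = 2.01 m²/s. V₂ = q/y₂ = 2.01/1.46 = 1.38 m/s. E₁ = y₁ + V₁²/2g = 2.35 m; E₂ = y₂ + V₂²/2g = 1.55 m. ΔE = E₁ − E₂ = 0.794 m.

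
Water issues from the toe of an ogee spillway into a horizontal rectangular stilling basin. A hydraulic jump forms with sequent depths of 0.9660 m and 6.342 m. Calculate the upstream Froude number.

For a rectangular channel the momentum equation gives q² = ½·g·y₁·y₂·(y₁ + y₂) = ½×9.81×0.9660×6.342×7.308 = 219.6.
q = √219.6 = 14.82 m²/s.
V₁ = q/y₁ = 15.34 m/s; Fr₁ = V₁/√(g·y₁) = 4.983.

Fr₁ = 4.983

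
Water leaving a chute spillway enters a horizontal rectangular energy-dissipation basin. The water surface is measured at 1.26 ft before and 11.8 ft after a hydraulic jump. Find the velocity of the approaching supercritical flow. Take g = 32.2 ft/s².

V₁ = 44.4 ft/s

For a rectangular channel the momentum equation gives q² = ½·g·y₁·y₂·(y₁ + y₂) = ½×32.2×1.26×11.8×13.1 = 3126.
q = √3126 = 55.9 ft²/s.
V₁ = q/y₁ = 55.9/1.26 = 44.4 ft/s.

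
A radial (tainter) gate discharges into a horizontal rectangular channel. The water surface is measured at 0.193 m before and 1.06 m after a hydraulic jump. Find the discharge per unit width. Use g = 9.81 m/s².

q = 1.12 m²/s

For a rectangular channel the momentum equation gives q² = ½·g·y₁·y₂·(y₁ + y₂) = ½×9.81×0.193×1.06×1.25 = 1.26.
q = √1.26 = 1.12 m²/s.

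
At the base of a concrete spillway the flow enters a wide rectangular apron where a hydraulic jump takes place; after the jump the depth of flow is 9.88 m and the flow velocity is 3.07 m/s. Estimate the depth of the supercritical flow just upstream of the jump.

Fr₂ = V₂/√(g·y₂) = 3.07/√(9.81×9.88) = 0.312.
From the momentum equation (using Fr₂), y₁/y₂ = ½[√(1 + 8Fr₂²) − 1] = ½[√1.778 − 1] = 0.167.
y₁ = 0.167 × 9.88 = 1.65 m.

y₁ = 1.65 m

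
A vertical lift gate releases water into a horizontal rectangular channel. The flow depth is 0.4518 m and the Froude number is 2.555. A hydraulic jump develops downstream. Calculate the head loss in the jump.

ΔE = 0.3555 m

Fr₁ = 2.555 (given).
Conjugate-depth relation: y₂/y₁ = ½[√(1 + 8Fr₁²) − 1] = ½[√53.224 − 1] = 3.148.
y₂ = 3.148 × 0.4518 = 1.422 m.
V₁ = Fr₁·√(g·y₁) = 2.555×√(9.81×0.4518) = 5.379 m/s; q = V₁·y₁ = 2.430 m²/s. V₂ = q/y₂ = 2.430/1.422 = 1.709 m/s. E₁ = y₁ + V₁²/2g = 1.926 m; E₂ = y₂ + V₂²/2g = 1.571 m. ΔE = E₁ − E₂ = 0.3555 m.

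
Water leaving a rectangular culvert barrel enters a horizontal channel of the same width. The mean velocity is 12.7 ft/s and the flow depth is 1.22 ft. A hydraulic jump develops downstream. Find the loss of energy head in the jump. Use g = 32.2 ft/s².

ΔE = 0.354 ft

Fr₁ = V₁/√(g·y₁) = 12.7/√(32.2×1.22) = 2.03.
By Bélanger, y₂/y₁ = ½[√(1 + 8Fr₁²) − 1] = ½[√33.85 − 1] = 2.41.
y₂ = 2.41 × 1.22 = 2.94 ft.
Head loss: ΔE = (y₂ − y₁)³/(4y₁y₂) = (2.94 − 1.22)³/(4×1.22×2.94) = 5.08/14.3 = 0.354 ft.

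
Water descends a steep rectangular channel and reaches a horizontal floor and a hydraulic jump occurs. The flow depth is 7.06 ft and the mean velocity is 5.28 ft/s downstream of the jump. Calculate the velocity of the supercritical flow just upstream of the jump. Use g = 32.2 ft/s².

Fr₂ = V₂/√(g·y₂) = 5.28/√(32.2×7.06) = 0.350.
From the momentum equation (using Fr₂), y₁/y₂ = ½[√(1 + 8Fr₂²) − 1] = ½[√1.981 − 1] = 0.204.
y₁ = 0.204 × 7.06 = 1.44 ft.
V₁ = q/y₁ = 37.3/1.44 = 25.9 ft/s.

V₁ = 25.9 ft/s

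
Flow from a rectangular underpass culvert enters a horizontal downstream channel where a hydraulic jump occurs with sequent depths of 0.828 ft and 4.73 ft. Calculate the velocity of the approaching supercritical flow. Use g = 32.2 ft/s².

V₁ = 22.6 ft/s

For a rectangular channel the momentum equation gives q² = ½·g·y₁·y₂·(y₁ + y₂) = ½×32.2×0.828×4.73×5.56 = 350.
q = √350 = 18.7 ft²/s.
V₁ = q/y₁ = 18.7/0.828 = 22.6 ft/s.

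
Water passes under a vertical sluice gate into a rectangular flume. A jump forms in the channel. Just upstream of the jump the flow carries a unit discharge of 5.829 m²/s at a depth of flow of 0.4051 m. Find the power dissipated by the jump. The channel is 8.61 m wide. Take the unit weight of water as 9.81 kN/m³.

P = 3401 kW

V₁ = q/y₁ = 5.829/0.4051 = 14.39 m/s. Fr₁ = V₁/√(g·y₁) = 14.39/√(9.81×0.4051) = 7.218.
By Bélanger, y₂/y₁ = ½[√(1 + 8Fr₁²) − 1] = ½[√417.79 − 1] = 9.720.
y₂ = 9.720 × 0.4051 = 3.938 m.
V₂ = q/y₂ = 5.829/3.938 = 1.480 m/s. E₁ = y₁ + V₁²/2g = 10.96 m; E₂ = y₂ + V₂²/2g = 4.049 m. ΔE = E₁ − E₂ = 6.909 m.
Q = q·b = 5.829 × 8.61 = 50.19 m³/s. P = γ·Q·ΔE = 9.81 × 50.19 × 6.909 = 3401 kW.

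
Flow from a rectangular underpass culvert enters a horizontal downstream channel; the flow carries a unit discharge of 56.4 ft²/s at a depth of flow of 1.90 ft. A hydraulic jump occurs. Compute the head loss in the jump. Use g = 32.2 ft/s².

ΔE = 5.72 ft

V₁ = q/y₁ = 56.4/1.90 = 29.7 ft/s. Fr₁ = V₁/√(g·y₁) = 29.7/√(32.2×1.90) = 3.80.
Bélanger equation: y₂/y₁ = ½[√(1 + 8Fr₁²) − 1] = ½[√116.2 − 1] = 4.89.
y₂ = 4.89 × 1.90 = 9.29 ft.
Head loss: ΔE = (y₂ − y₁)³/(4y₁y₂) = (9.29 − 1.90)³/(4×1.90×9.29) = 404/70.6 = 5.72 ft.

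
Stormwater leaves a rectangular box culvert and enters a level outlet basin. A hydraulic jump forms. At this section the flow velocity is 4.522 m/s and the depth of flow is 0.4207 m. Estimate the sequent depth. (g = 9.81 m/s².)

y₂ = 1.131 m

Fr₁ = V₁/√(g·y₁) = 4.522/√(9.81×0.4207) = 2.226.
Conjugate-depth relation: y₂/y₁ = ½[√(1 + 8Fr₁²) − 1] = ½[√40.638 − 1] = 2.687.
y₂ = 2.687 × 0.4207 = 1.131 m.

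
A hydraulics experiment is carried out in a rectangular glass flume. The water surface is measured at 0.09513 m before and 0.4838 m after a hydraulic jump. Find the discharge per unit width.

q = 0.3615 m²/s

For a rectangular channel the momentum equation gives q² = ½·g·y₁·y₂·(y₁ + y₂) = ½×9.81×0.09513×0.4838×0.5789 = 0.1307.
q = √0.1307 = 0.3615 m²/s.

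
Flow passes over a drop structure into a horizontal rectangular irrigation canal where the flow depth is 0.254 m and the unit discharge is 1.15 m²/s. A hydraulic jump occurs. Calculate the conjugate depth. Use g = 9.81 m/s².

y₂ = 0.911 m

V₁ = q/y₁ = 1.15/0.254 = 4.53 m/s. Fr₁ = V₁/√(g·y₁) = 4.53/√(9.81×0.254) = 2.87.
By Bélanger, y₂/y₁ = ½[√(1 + 8Fr₁²) − 1] = ½[√66.81 − 1] = 3.59.
y₂ = 3.59 × 0.254 = 0.911 m.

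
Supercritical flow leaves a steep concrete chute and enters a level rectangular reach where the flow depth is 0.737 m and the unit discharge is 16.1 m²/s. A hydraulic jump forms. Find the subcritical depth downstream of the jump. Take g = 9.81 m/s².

V₁ = q/y₁ = 16.1/0.737 = 21.8 m/s. Fr₁ = V₁/√(g·y₁) = 21.8/√(9.81×0.737) = 8.12.
Conjugate-depth relation: y₂/y₁ = ½[√(1 + 8Fr₁²) − 1] = ½[√529.0 − 1] = 11.0.
y₂ = 11.0 × 0.737 = 8.11 m.

y₂ = 8.11 m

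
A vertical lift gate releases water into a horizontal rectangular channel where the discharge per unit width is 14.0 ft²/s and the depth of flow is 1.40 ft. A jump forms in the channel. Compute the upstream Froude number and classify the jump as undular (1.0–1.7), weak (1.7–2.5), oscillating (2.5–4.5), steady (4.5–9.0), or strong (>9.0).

Fr₁ = 1.49; undular jump

V₁ = q/y₁ = 14.0/1.40 = 10.0 ft/s. Fr₁ = V₁/√(g·y₁) = 10.0/√(32.2×1.40) = 1.49.
Fr₁ = 1.49 lies in the undular range.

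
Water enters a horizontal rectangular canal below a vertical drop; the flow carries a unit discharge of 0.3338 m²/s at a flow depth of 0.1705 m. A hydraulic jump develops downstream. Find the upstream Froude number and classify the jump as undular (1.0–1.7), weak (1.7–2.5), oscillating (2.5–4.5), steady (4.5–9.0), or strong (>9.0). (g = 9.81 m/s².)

Fr₁ = 1.514; undular jump

V₁ = q/y₁ = 0.3338/0.1705 = 1.958 m/s. Fr₁ = V₁/√(g·y₁) = 1.958/√(9.81×0.1705) = 1.514.
Fr₁ = 1.514 lies in the undular range.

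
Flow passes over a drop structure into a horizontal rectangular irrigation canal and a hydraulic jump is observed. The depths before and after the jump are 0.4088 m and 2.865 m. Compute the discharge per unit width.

For a rectangular channel the momentum equation gives q² = ½·g·y₁·y₂·(y₁ + y₂) = ½×9.81×0.4088×2.865×3.274 = 18.81.
q = √18.81 = 4.337 m²/s.

q = 4.337 m²/s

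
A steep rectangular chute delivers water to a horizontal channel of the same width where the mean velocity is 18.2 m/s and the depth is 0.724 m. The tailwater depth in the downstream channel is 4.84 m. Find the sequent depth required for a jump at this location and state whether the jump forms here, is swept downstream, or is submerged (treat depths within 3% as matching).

Fr₁ = V₁/√(g·y₁) = 18.2/√(9.81×0.724) = 6.83.
Sequent-depth ratio: y₂/y₁ = ½[√(1 + 8Fr₁²) − 1] = ½[√374.1 − 1] = 9.17.
y₂ = 9.17 × 0.724 = 6.64 m.
Tailwater y_tw = 4.84 m: y_tw < y₂, so the jump is swept downstream.

y₂ = 6.64 m; the jump is swept downstream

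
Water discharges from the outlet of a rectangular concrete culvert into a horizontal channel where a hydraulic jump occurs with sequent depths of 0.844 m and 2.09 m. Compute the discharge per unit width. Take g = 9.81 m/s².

q = 5.04 m²/s

For a rectangular channel the momentum equation gives q² = ½·g·y₁·y₂·(y₁ + y₂) = ½×9.81×0.844×2.09×2.93 = 25.4.
q = √25.4 = 5.04 m²/s.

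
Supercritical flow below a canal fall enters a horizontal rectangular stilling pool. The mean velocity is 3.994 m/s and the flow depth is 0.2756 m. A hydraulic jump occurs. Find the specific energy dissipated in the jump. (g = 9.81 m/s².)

ΔE = 0.1777 m

Fr₁ = V₁/√(g·y₁) = 3.994/√(9.81×0.2756) = 2.429.
By Bélanger, y₂/y₁ = ½[√(1 + 8Fr₁²) − 1] = ½[√48.202 − 1] = 2.971.
y₂ = 2.971 × 0.2756 = 0.8189 m.
q = V₁·y₁ = 3.994 × 0.2756 = 1.101 m²/s. V₂ = q/y₂ = 1.101/0.8189 = 1.344 m/s. E₁ = y₁ + V₁²/2g = 1.089 m; E₂ = y₂ + V₂²/2g = 0.9110 m. ΔE = E₁ − E₂ = 0.1777 m.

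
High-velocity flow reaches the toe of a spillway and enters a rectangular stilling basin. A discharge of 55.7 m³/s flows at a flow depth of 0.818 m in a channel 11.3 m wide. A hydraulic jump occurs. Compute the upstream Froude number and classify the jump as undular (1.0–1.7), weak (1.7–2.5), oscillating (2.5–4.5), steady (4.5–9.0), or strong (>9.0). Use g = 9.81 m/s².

q = Q/b = 55.7/11.3 = 4.93 m²/s; V₁ = q/y₁ = 6.03 m/s. Fr₁ = V₁/√(g·y₁) = 2.13.
Fr₁ = 2.13 lies in the weak range.

Fr₁ = 2.13; weak jump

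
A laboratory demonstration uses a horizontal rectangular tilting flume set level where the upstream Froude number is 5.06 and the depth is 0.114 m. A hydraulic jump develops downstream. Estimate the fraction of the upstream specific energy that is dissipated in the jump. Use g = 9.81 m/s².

ΔE/E₁ = 0.496 (49.6%)

Fr₁ = 5.06 (given).
By Bélanger, y₂/y₁ = ½[√(1 + 8Fr₁²) − 1] = ½[√205.8 − 1] = 6.67.
y₂ = 6.67 × 0.114 = 0.761 m.
E₁ = y₁(1 + Fr₁²/2) = 0.114×(1 + 5.06²/2) = 1.57 m. ΔE = (y₂ − y₁)³/(4y₁y₂) = 0.780 m. ΔE/E₁ = 0.780/1.57 = 0.496.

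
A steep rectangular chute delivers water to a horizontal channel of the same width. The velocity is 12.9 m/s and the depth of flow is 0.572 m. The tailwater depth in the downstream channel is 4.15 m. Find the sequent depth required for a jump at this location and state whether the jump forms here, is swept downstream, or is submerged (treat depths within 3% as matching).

Fr₁ = V₁/√(g·y₁) = 12.9/√(9.81×0.572) = 5.45.
Conjugate-depth relation: y₂/y₁ = ½[√(1 + 8Fr₁²) − 1] = ½[√238.2 − 1] = 7.22.
y₂ = 7.22 × 0.572 = 4.13 m.
Tailwater y_tw = 4.15 m: y_tw ≈ y₂, so the jump forms here.

y₂ = 4.13 m; the jump forms here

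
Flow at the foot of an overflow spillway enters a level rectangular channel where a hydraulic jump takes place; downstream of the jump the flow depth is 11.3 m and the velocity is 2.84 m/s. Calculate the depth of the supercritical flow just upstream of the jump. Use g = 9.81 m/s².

Fr₂ = V₂/√(g·y₂) = 2.84/√(9.81×11.3) = 0.270.
The Bélanger relation is symmetric: y₁/y₂ = ½[√(1 + 8Fr₂²) − 1] = ½[√1.582 − 1] = 0.129.
y₁ = 0.129 × 11.3 = 1.46 m.

y₁ = 1.46 m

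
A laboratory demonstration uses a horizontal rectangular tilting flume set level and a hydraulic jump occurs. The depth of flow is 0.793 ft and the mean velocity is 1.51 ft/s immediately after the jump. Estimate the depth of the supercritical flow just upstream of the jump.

y₁ = 0.123 ft

Fr₂ = V₂/√(g·y₂) = 1.51/√(32.2×0.793) = 0.299.
Since the conjugate-depth ratio holds either way, y₁/y₂ = ½[√(1 + 8Fr₂²) − 1] = ½[√1.714 − 1] = 0.155.
y₁ = 0.155 × 0.793 = 0.123 ft.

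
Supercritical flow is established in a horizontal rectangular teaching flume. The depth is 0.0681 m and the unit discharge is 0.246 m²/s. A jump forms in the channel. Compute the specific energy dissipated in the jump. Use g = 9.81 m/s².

V₁ = q/y₁ = 0.246/0.0681 = 3.61 m/s. Fr₁ = V₁/√(g·y₁) = 3.61/√(9.81×0.0681) = 4.42.
From the momentum equation for a rectangular channel, y₂/y₁ = ½[√(1 + 8Fr₁²) − 1] = ½[√157.3 − 1] = 5.77.
y₂ = 5.77 × 0.0681 = 0.393 m.
V₂ = q/y₂ = 0.246/0.393 = 0.626 m/s. E₁ = y₁ + V₁²/2g = 0.733 m; E₂ = y₂ + V₂²/2g = 0.413 m. ΔE = E₁ − E₂ = 0.320 m.

ΔE = 0.320 m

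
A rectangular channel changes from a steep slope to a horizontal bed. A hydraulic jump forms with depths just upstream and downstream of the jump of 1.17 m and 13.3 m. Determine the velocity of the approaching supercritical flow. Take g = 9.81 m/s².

V₁ = 28.4 m/s

For a rectangular channel the momentum equation gives q² = ½·g·y₁·y₂·(y₁ + y₂) = ½×9.81×1.17×13.3×14.5 = 1104.
q = √1104 = 33.2 m²/s.
V₁ = q/y₁ = 33.2/1.17 = 28.4 m/s.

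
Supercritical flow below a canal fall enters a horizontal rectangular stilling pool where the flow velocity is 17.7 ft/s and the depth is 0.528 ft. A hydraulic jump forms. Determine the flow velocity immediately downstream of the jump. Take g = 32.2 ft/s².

V₂ = 3.17 ft/s

Fr₁ = V₁/√(g·y₁) = 17.7/√(32.2×0.528) = 4.29.
Sequent-depth ratio: y₂/y₁ = ½[√(1 + 8Fr₁²) − 1] = ½[√148.4 − 1] = 5.59.
y₂ = 5.59 × 0.528 = 2.95 ft.
q = V₁·y₁ = 17.7 × 0.528 = 9.35 ft²/s.
V₂ = q/y₂ = 9.35/2.95 = 3.17 ft/s.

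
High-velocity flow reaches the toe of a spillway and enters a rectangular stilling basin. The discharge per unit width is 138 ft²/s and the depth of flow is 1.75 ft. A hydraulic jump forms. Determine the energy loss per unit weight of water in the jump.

ΔE = 72.7 ft

V₁ = q/y₁ = 138/1.75 = 78.9 ft/s. Fr₁ = V₁/√(g·y₁) = 78.9/√(32.2×1.75) = 10.5.
From the momentum equation for a rectangular channel, y₂/y₁ = ½[√(1 + 8Fr₁²) − 1] = ½[√883.8 − 1] = 14.4.
y₂ = 14.4 × 1.75 = 25.1 ft.
Head loss: ΔE = (y₂ − y₁)³/(4y₁y₂) = (25.1 − 1.75)³/(4×1.75×25.1) = 12793/176 = 72.7 ft.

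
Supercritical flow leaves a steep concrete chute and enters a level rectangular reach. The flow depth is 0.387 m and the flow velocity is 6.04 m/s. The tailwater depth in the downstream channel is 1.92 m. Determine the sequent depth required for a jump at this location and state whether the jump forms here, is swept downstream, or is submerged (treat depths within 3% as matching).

y₂ = 1.51 m; the jump is submerged

Fr₁ = V₁/√(g·y₁) = 6.04/√(9.81×0.387) = 3.10.
Conjugate-depth relation: y₂/y₁ = ½[√(1 + 8Fr₁²) − 1] = ½[√77.87 − 1] = 3.91.
y₂ = 3.91 × 0.387 = 1.51 m.
Tailwater y_tw = 1.92 m: y_tw > y₂, so the jump is submerged.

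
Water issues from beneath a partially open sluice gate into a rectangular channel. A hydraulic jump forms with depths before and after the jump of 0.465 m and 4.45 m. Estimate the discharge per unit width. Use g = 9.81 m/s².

q = 7.06 m²/s

For a rectangular channel the momentum equation gives q² = ½·g·y₁·y₂·(y₁ + y₂) = ½×9.81×0.465×4.45×4.92 = 49.9.
q = √49.9 = 7.06 m²/s.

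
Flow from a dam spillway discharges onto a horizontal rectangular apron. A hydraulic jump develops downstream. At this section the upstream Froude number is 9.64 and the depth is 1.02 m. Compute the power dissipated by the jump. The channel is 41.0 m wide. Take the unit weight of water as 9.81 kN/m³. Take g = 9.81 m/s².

Fr₁ = 9.64 (given).
Conjugate-depth relation: y₂/y₁ = ½[√(1 + 8Fr₁²) − 1] = ½[√744.4 − 1] = 13.1.
y₂ = 13.1 × 1.02 = 13.4 m.
Head loss: ΔE = (y₂ − y₁)³/(4y₁y₂) = (13.4 − 1.02)³/(4×1.02×13.4) = 1900/54.7 = 34.7 m.
V₁ = Fr₁·√(g·y₁) = 9.64×√(9.81×1.02) = 30.5 m/s; q = V₁·y₁ = 31.1 m²/s. Q = q·b = 31.1 × 41.0 = 1275 m³/s. P = γ·Q·ΔE = 9.81 × 1275 × 34.7 = 434538 kW.

P = 434538 kW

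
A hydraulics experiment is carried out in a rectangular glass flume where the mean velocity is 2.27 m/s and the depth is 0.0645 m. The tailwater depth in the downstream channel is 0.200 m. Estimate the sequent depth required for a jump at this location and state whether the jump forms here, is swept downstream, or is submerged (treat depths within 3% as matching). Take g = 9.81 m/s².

Fr₁ = V₁/√(g·y₁) = 2.27/√(9.81×0.0645) = 2.85.
By Bélanger, y₂/y₁ = ½[√(1 + 8Fr₁²) − 1] = ½[√66.15 − 1] = 3.57.
y₂ = 3.57 × 0.0645 = 0.230 m.
Tailwater y_tw = 0.200 m: y_tw < y₂, so the jump is swept downstream.

y₂ = 0.230 m; the jump is swept downstream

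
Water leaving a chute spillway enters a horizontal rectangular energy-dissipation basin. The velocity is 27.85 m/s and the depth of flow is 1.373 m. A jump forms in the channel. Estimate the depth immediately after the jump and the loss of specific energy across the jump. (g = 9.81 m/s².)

Fr₁ = V₁/√(g·y₁) = 27.85/√(9.81×1.373) = 7.588.
From the momentum equation for a rectangular channel, y₂/y₁ = ½[√(1 + 8Fr₁²) − 1] = ½[√461.68 − 1] = 10.24.
y₂ = 10.24 × 1.373 = 14.06 m.
q = V₁·y₁ = 27.85 × 1.373 = 38.24 m²/s. V₂ = q/y₂ = 38.24/14.06 = 2.719 m/s. E₁ = y₁ + V₁²/2g = 40.91 m; E₂ = y₂ + V₂²/2g = 14.44 m. ΔE = E₁ − E₂ = 26.46 m.

y₂ = 14.06 m; ΔE = 26.46 m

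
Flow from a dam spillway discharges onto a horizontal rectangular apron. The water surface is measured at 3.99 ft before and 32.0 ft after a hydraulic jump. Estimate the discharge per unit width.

q = 272 ft²/s

For a rectangular channel the momentum equation gives q² = ½·g·y₁·y₂·(y₁ + y₂) = ½×32.2×3.99×32.0×36.0 = 73983.
q = √73983 = 272 ft²/s.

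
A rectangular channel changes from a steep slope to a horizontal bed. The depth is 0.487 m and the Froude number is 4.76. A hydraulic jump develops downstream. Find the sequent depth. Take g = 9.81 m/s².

y₂ = 3.04 m

Fr₁ = 4.76 (given).
By Bélanger, y₂/y₁ = ½[√(1 + 8Fr₁²) − 1] = ½[√182.3 − 1] = 6.25.
y₂ = 6.25 × 0.487 = 3.04 m.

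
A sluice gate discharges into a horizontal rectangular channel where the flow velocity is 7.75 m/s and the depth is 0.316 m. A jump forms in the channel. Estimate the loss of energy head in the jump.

ΔE = 1.47 m

Fr₁ = V₁/√(g·y₁) = 7.75/√(9.81×0.316) = 4.40.
By Bélanger, y₂/y₁ = ½[√(1 + 8Fr₁²) − 1] = ½[√156.0 − 1] = 5.75.
y₂ = 5.75 × 0.316 = 1.82 m.
q = V₁·y₁ = 7.75 × 0.316 = 2.45 m²/s. V₂ = q/y₂ = 2.45/1.82 = 1.35 m/s. E₁ = y₁ + V₁²/2g = 3.38 m; E₂ = y₂ + V₂²/2g = 1.91 m. ΔE = E₁ − E₂ = 1.47 m.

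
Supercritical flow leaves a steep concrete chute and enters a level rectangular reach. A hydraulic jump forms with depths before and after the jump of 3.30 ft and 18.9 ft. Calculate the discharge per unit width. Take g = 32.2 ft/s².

q = 149 ft²/s

For a rectangular channel the momentum equation gives q² = ½·g·y₁·y₂·(y₁ + y₂) = ½×32.2×3.30×18.9×22.2 = 22292.
q = √22292 = 149 ft²/s.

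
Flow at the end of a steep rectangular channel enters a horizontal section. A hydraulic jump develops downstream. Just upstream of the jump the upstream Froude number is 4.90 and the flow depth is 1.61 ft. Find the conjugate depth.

y₂ = 10.4 ft

Fr₁ = 4.90 (given).
By Bélanger, y₂/y₁ = ½[√(1 + 8Fr₁²) − 1] = ½[√193.1 − 1] = 6.45.
y₂ = 6.45 × 1.61 = 10.4 ft.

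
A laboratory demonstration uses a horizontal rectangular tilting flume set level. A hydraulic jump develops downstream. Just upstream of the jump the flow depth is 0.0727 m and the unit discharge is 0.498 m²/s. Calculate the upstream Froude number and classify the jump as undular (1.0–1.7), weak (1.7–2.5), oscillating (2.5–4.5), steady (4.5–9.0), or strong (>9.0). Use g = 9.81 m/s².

Fr₁ = 8.11; steady jump

V₁ = q/y₁ = 0.498/0.0727 = 6.85 m/s. Fr₁ = V₁/√(g·y₁) = 6.85/√(9.81×0.0727) = 8.11.
Fr₁ = 8.11 lies in the steady range.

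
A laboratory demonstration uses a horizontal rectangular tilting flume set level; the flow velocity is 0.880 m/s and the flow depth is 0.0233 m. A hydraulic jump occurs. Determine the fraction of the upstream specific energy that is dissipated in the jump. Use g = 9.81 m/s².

Fr₁ = V₁/√(g·y₁) = 0.880/√(9.81×0.0233) = 1.84.
Bélanger equation: y₂/y₁ = ½[√(1 + 8Fr₁²) − 1] = ½[√28.10 − 1] = 2.15.
y₂ = 2.15 × 0.0233 = 0.0501 m.
E₁ = y₁ + V₁²/2g = 0.0628 m. ΔE = (y₂ − y₁)³/(4y₁y₂) = 0.00413 m. ΔE/E₁ = 0.00413/0.0628 = 0.0657.

ΔE/E₁ = 0.0657 (6.57%)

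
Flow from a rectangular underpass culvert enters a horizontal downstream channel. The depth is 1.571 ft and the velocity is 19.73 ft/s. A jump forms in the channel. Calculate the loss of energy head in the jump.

ΔE = 1.682 ft

Fr₁ = V₁/√(g·y₁) = 19.73/√(32.2×1.571) = 2.774.
Conjugate-depth relation: y₂/y₁ = ½[√(1 + 8Fr₁²) − 1] = ½[√62.562 − 1] = 3.455.
y₂ = 3.455 × 1.571 = 5.427 ft.
Head loss: ΔE = (y₂ − y₁)³/(4y₁y₂) = (5.427 − 1.571)³/(4×1.571×5.427) = 57.36/34.11 = 1.682 ft.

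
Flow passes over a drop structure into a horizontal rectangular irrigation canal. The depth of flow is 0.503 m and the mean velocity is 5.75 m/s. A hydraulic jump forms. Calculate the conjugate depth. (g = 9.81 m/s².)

Fr₁ = V₁/√(g·y₁) = 5.75/√(9.81×0.503) = 2.59.
Conjugate-depth relation: y₂/y₁ = ½[√(1 + 8Fr₁²) − 1] = ½[√54.60 − 1] = 3.19.
y₂ = 3.19 × 0.503 = 1.61 m.

y₂ = 1.61 m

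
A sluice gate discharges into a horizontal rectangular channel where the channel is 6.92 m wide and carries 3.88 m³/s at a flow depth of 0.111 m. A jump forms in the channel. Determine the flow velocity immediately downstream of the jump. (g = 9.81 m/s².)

q = Q/b = 3.88/6.92 = 0.561 m²/s; V₁ = q/y₁ = 5.05 m/s. Fr₁ = V₁/√(g·y₁) = 4.84.
Conjugate-depth relation: y₂/y₁ = ½[√(1 + 8Fr₁²) − 1] = ½[√188.5 − 1] = 6.36.
y₂ = 6.36 × 0.111 = 0.706 m.
V₂ = q/y₂ = 0.561/0.706 = 0.794 m/s.

V₂ = 0.794 m/s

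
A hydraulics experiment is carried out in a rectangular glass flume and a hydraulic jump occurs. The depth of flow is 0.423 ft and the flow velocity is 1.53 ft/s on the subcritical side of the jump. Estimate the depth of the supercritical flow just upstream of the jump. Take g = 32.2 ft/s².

Fr₂ = V₂/√(g·y₂) = 1.53/√(32.2×0.423) = 0.415.
Applying the sequent-depth relation in reverse, y₁/y₂ = ½[√(1 + 8Fr₂²) − 1] = ½[√2.375 − 1] = 0.271.
y₁ = 0.271 × 0.423 = 0.114 ft.

y₁ = 0.114 ft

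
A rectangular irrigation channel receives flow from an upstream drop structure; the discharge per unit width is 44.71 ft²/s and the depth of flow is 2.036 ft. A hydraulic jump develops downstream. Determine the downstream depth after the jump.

y₂ = 6.857 ft

V₁ = q/y₁ = 44.71/2.036 = 21.96 ft/s. Fr₁ = V₁/√(g·y₁) = 21.96/√(32.2×2.036) = 2.712.
From the momentum equation for a rectangular channel, y₂/y₁ = ½[√(1 + 8Fr₁²) − 1] = ½[√59.845 − 1] = 3.368.
y₂ = 3.368 × 2.036 = 6.857 ft.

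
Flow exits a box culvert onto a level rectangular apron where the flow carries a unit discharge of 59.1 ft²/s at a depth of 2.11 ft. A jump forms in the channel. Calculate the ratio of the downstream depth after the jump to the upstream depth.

V₁ = q/y₁ = 59.1/2.11 = 28.0 ft/s. Fr₁ = V₁/√(g·y₁) = 28.0/√(32.2×2.11) = 3.40.
By Bélanger, y₂/y₁ = ½[√(1 + 8Fr₁²) − 1] = ½[√93.38 − 1] = 4.33.

y₂/y₁ = 4.33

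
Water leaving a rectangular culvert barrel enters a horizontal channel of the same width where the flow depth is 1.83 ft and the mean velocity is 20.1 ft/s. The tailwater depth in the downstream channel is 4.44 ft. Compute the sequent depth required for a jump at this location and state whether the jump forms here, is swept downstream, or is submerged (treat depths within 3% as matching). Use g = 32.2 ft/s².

Fr₁ = V₁/√(g·y₁) = 20.1/√(32.2×1.83) = 2.62.
Conjugate-depth relation: y₂/y₁ = ½[√(1 + 8Fr₁²) − 1] = ½[√55.85 − 1] = 3.24.
y₂ = 3.24 × 1.83 = 5.92 ft.
Tailwater y_tw = 4.44 ft: y_tw < y₂, so the jump is swept downstream.

y₂ = 5.92 ft; the jump is swept downstream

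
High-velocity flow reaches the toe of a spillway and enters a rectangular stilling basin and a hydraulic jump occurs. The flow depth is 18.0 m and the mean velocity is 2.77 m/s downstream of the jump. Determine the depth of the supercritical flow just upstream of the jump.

y₁ = 1.45 m

Fr₂ = V₂/√(g·y₂) = 2.77/√(9.81×18.0) = 0.208.
From the momentum equation (using Fr₂), y₁/y₂ = ½[√(1 + 8Fr₂²) − 1] = ½[√1.348 − 1] = 0.0804.
y₁ = 0.0804 × 18.0 = 1.45 m.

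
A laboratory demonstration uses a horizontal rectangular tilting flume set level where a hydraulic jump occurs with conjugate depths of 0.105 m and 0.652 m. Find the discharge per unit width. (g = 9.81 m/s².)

For a rectangular channel the momentum equation gives q² = ½·g·y₁·y₂·(y₁ + y₂) = ½×9.81×0.105×0.652×0.757 = 0.254.
q = √0.254 = 0.504 m²/s.

q = 0.504 m²/s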